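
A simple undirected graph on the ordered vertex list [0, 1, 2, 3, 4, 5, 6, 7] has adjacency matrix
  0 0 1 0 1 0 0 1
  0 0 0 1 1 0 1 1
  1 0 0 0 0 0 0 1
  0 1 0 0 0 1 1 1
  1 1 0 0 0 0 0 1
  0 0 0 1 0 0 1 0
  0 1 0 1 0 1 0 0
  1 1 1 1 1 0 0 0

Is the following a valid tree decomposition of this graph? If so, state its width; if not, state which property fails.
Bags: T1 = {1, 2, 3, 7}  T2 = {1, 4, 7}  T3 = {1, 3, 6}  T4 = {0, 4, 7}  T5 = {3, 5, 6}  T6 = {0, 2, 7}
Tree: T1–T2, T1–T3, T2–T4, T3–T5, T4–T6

No — bags containing vertex 2 are not connected in the tree.

A tree decomposition must satisfy three properties: every vertex lies in some bag; for every edge, both endpoints lie together in some bag; and for every vertex, the bags containing it form a connected subtree. Here bags containing vertex 2 are not connected in the tree, so the decomposition is invalid.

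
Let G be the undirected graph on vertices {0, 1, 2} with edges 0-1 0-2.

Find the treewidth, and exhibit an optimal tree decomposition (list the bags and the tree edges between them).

The largest bag has 2 vertices, giving width 1; this decomposition certifies tw(G) ≤ 1. G has an edge, so its treewidth is at least 1. Therefore the treewidth is 1.

Treewidth 1.
One such decomposition:
Bags: B1 = {0, 1}  B2 = {0, 2}
Tree: B1–B2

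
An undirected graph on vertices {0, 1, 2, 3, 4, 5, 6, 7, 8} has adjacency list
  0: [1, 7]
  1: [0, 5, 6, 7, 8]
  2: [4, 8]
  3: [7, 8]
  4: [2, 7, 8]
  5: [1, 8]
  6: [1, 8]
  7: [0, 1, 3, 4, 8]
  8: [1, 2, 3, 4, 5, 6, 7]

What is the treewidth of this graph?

2

A width-2 tree decomposition is:
Bags: B1 = {4, 7, 8}  B2 = {2, 4, 8}  B3 = {1, 7, 8}  B4 = {1, 6, 8}  B5 = {1, 5, 8}  B6 = {3, 7, 8}  B7 = {0, 1, 7}
Tree: B1–B2, B1–B3, B3–B4, B4–B5, B1–B6, B3–B7
Each bag holds 3 vertices, so the decomposition has width 2, which upper-bounds the treewidth. Conversely, {0, 1, 7} is a clique of size 3, and the vertices of any clique must share a bag in every tree decomposition; so some bag has ≥ 3 vertices and tw(G) ≥ 2. Therefore the treewidth is 2.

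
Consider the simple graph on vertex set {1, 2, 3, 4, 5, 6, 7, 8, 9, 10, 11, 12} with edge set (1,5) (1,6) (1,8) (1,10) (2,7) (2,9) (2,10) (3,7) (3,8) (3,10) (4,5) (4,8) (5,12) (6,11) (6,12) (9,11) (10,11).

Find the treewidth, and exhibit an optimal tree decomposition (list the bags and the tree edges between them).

Each bag holds 4 vertices, so the decomposition has width 3, which upper-bounds the treewidth. For the lower bound: the 4 vertex sets {2,7,9}, {11}, {10}, {1,3,6,8} are disjoint, each induces a connected subgraph, and every pair is joined by at least one edge of G. Contracting each set to a single vertex therefore yields K_{4} as a minor, and since treewidth is minor-monotone, tw(G) ≥ tw(K_{4}) = 3. The upper and lower bounds meet at 3, so that is the treewidth.

Treewidth 3.
One optimal decomposition is:
Bags: B1 = {2, 7, 9, 11}  B2 = {2, 7, 10, 11}  B3 = {3, 7, 10, 11}  B4 = {3, 6, 10, 11}  B5 = {1, 3, 6, 10}  B6 = {1, 3, 6, 8}  B7 = {1, 6, 8, 12}  B8 = {1, 5, 8, 12}  B9 = {4, 5, 8, 12}
Tree: B1–B2, B2–B3, B3–B4, B4–B5, B5–B6, B6–B7, B7–B8, B8–B9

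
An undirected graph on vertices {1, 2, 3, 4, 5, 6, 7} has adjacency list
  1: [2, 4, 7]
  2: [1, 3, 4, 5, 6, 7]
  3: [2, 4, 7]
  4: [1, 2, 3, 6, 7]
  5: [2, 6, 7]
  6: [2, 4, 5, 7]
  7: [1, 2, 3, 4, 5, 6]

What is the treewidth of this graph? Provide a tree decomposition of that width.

Treewidth 3.
Bags: B1 = {2, 5, 6, 7}  B2 = {2, 4, 6, 7}  B3 = {1, 2, 4, 7}  B4 = {2, 3, 4, 7}
Tree: B1–B2, B2–B3, B3–B4

Every bag has size at most 4, so the width is 4 − 1 = 3 and tw(G) ≤ 3. Conversely, {1, 2, 4, 7} is a clique of size 4, and the vertices of any clique must share a bag in every tree decomposition; so some bag has ≥ 4 vertices and tw(G) ≥ 3. Combining the bounds, tw(G) = 3.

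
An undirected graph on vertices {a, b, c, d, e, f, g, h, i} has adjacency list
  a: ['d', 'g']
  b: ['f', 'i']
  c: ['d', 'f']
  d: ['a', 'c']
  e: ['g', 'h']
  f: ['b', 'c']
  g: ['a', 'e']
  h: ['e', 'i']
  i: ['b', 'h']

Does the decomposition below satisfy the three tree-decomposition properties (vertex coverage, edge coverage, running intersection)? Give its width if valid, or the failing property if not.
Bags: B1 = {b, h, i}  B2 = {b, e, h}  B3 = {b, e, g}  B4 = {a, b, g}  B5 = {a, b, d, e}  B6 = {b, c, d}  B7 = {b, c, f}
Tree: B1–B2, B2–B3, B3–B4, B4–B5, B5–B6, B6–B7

A tree decomposition must satisfy three properties: every vertex lies in some bag; for every edge, both endpoints lie together in some bag; and for every vertex, the bags containing it form a connected subtree. Here bags containing vertex e are not connected in the tree, so the decomposition is invalid.

No — bags containing vertex e are not connected in the tree.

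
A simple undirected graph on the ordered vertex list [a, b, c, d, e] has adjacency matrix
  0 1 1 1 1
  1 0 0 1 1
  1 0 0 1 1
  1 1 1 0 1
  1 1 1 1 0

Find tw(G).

A width-3 tree decomposition is:
Bags: B1 = {a, b, d, e}  B2 = {a, c, d, e}
Tree: B1–B2
The largest bag has 4 vertices, giving width 3; this decomposition certifies tw(G) ≤ 3. For the lower bound, the 4 vertices {a, c, d, e} are pairwise adjacent, and any tree decomposition puts a clique entirely inside one bag — forcing width ≥ 3. Hence tw(G) = 3 exactly.

3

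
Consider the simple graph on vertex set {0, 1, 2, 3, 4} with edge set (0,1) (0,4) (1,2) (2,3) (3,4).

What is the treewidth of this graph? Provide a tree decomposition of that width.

Treewidth 2.
Bags: B1 = {2, 3, 4}  B2 = {1, 2, 4}  B3 = {0, 1, 4}
Tree: B1–B2, B2–B3

Each bag holds 3 vertices, so the decomposition has width 2, which upper-bounds the treewidth. Since 4–3–2–1–0–4 is a cycle in G, G is not acyclic. Forests are exactly the graphs of treewidth ≤ 1, so tw(G) ≥ 2. Combining the bounds, tw(G) = 2.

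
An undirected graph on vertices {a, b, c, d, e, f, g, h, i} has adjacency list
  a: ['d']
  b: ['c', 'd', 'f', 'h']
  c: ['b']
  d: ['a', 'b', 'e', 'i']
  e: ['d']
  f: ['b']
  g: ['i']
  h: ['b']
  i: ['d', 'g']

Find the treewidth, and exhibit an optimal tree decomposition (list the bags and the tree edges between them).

Treewidth 1.
One such decomposition:
Bags: B1 = {a, d}  B2 = {b, d}  B3 = {d, i}  B4 = {g, i}  B5 = {d, e}  B6 = {b, c}  B7 = {b, f}  B8 = {b, h}
Tree: B1–B2, B2–B3, B3–B4, B1–B5, B2–B6, B6–B7, B7–B8

Each bag holds 2 vertices, so the decomposition has width 1, which upper-bounds the treewidth. Since G has at least one edge (e.g. d–a), it is not an edgeless graph, so tw(G) ≥ 1. Therefore the treewidth is 1.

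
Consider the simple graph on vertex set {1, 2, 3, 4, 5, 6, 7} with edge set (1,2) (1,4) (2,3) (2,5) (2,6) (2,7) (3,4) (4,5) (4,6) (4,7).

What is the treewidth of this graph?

2

A width-2 tree decomposition is:
Bags: B1 = {2, 4, 6}  B2 = {1, 2, 4}  B3 = {2, 4, 5}  B4 = {2, 3, 4}  B5 = {2, 4, 7}
Tree: B1–B2, B2–B3, B3–B4, B4–B5
The largest bag has 3 vertices, giving width 2; this decomposition certifies tw(G) ≤ 2. For the lower bound, G contains the cycle 2–6–4–1–2, so G is not a forest; only forests have treewidth ≤ 1, hence tw(G) ≥ 2. Therefore the treewidth is 2.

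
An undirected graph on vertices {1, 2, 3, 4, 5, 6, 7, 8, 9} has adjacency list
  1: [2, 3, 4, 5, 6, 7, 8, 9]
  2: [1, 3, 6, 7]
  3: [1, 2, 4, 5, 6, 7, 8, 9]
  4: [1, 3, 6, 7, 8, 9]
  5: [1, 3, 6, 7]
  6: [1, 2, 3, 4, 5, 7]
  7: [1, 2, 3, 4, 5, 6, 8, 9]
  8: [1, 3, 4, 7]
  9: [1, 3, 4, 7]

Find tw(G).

4

A width-4 tree decomposition is:
Bags: B1 = {1, 3, 4, 7, 8}  B2 = {1, 3, 4, 6, 7}  B3 = {1, 3, 5, 6, 7}  B4 = {1, 3, 4, 7, 9}  B5 = {1, 2, 3, 6, 7}
Tree: B1–B2, B2–B3, B1–B4, B3–B5
Every bag has size at most 5, so the width is 5 − 1 = 4 and tw(G) ≤ 4. For the lower bound, the 5 vertices {1, 2, 3, 6, 7} are pairwise adjacent, and any tree decomposition puts a clique entirely inside one bag — forcing width ≥ 4. Hence tw(G) = 4 exactly.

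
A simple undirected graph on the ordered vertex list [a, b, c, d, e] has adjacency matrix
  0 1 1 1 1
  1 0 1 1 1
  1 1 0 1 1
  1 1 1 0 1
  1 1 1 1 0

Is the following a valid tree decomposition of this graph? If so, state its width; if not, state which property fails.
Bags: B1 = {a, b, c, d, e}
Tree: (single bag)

Checking the three conditions: (i) the bags cover all of {a, b, c, d, e}; (ii) for each edge, some bag contains both endpoints; (iii) the bags containing any fixed vertex form a subtree. All hold, so the decomposition is valid with width 5 − 1 = 4.

Yes; width 4.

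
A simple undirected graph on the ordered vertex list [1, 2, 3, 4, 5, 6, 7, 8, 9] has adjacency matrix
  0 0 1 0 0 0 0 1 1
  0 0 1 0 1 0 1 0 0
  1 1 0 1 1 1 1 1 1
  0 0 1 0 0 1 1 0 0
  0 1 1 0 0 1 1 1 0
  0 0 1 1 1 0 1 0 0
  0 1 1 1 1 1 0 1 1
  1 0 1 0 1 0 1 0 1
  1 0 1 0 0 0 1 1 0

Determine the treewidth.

3

A width-3 tree decomposition is:
Bags: B1 = {2, 3, 5, 7}  B2 = {3, 5, 6, 7}  B3 = {3, 4, 6, 7}  B4 = {3, 5, 7, 8}  B5 = {3, 7, 8, 9}  B6 = {1, 3, 8, 9}
Tree: B1–B2, B2–B3, B2–B4, B4–B5, B5–B6
Every bag has size at most 4, so the width is 4 − 1 = 3 and tw(G) ≤ 3. On the other hand G contains the 4-clique {1, 3, 8, 9}. A clique must lie in a single bag of any decomposition, so no decomposition can have width below 3. The upper and lower bounds meet at 3, so that is the treewidth.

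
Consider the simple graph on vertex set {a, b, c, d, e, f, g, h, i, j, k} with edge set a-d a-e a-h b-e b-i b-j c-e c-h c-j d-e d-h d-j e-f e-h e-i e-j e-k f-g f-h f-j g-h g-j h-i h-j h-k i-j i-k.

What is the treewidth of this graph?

A width-3 tree decomposition is:
Bags: B1 = {e, h, i, j}  B2 = {d, e, h, j}  B3 = {c, e, h, j}  B4 = {e, f, h, j}  B5 = {b, e, i, j}  B6 = {e, h, i, k}  B7 = {f, g, h, j}  B8 = {a, d, e, h}
Tree: B1–B2, B1–B3, B1–B4, B1–B5, B1–B6, B4–B7, B2–B8
Each bag holds 4 vertices, so the decomposition has width 3, which upper-bounds the treewidth. For the lower bound, the 4 vertices {f, g, h, j} are pairwise adjacent, and any tree decomposition puts a clique entirely inside one bag — forcing width ≥ 3. Hence tw(G) = 3 exactly.

3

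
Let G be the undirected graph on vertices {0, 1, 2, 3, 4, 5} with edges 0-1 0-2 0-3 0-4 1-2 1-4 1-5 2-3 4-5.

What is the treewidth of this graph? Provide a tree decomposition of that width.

The largest bag has 3 vertices, giving width 2; this decomposition certifies tw(G) ≤ 2. On the other hand G contains the 3-clique {0, 1, 2}. A clique must lie in a single bag of any decomposition, so no decomposition can have width below 2. Hence tw(G) = 2 exactly.

Treewidth 2.
One such decomposition:
Bags: B1 = {0, 1, 2}  B2 = {0, 2, 3}  B3 = {0, 1, 4}  B4 = {1, 4, 5}
Tree: B1–B2, B1–B3, B3–B4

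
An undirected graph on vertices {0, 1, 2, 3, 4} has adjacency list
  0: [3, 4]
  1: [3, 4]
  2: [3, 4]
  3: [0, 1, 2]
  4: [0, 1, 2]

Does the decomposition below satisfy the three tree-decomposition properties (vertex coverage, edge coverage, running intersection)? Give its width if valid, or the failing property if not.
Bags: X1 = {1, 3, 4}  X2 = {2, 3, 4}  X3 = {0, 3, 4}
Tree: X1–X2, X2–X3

Yes; width 2.

Every vertex of G appears in some bag (union = {0, 1, 2, 3, 4}); every edge is covered by a bag; and for each vertex v the set of bags containing v is connected in the bag tree. The decomposition is therefore valid. The largest bag has 3 vertices, so the width is 2.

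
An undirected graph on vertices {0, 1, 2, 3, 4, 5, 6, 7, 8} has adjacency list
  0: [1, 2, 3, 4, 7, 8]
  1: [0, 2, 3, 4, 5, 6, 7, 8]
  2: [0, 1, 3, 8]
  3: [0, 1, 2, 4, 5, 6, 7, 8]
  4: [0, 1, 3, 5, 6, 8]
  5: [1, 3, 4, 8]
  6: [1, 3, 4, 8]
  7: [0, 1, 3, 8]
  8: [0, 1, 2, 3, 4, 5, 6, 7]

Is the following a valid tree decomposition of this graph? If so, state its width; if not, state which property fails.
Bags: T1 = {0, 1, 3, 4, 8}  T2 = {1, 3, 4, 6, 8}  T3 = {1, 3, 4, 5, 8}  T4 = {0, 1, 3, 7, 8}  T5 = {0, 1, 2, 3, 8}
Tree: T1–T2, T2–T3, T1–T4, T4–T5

Yes; width 4.

Vertex coverage: the bags together contain {0, 1, 2, 3, 4, 5, 6, 7, 8}, the full vertex set. Edge coverage: each edge of G has both endpoints in at least one bag. Running intersection: for every vertex, the bags containing it form a connected subtree. All three properties hold, so this is a valid tree decomposition of width max|bag| − 1 = 4, and hence tw(G) ≤ 4.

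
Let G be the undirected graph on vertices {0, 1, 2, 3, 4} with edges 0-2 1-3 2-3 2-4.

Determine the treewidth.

1

A width-1 tree decomposition is:
Bags: B1 = {2, 3}  B2 = {0, 2}  B3 = {1, 3}  B4 = {2, 4}
Tree: B1–B2, B1–B3, B2–B4
Each bag holds 2 vertices, so the decomposition has width 1, which upper-bounds the treewidth. Any graph with an edge has treewidth ≥ 1, and G has the edge 3–2. Therefore the treewidth is 1.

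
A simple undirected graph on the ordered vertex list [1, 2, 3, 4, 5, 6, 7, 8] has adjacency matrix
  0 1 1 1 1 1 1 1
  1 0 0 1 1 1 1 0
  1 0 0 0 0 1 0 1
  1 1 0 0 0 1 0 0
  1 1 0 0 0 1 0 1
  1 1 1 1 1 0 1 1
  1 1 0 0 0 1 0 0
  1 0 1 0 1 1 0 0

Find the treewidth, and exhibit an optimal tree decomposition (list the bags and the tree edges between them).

Treewidth 3.
Bags: B1 = {1, 5, 6, 8}  B2 = {1, 2, 5, 6}  B3 = {1, 3, 6, 8}  B4 = {1, 2, 6, 7}  B5 = {1, 2, 4, 6}
Tree: B1–B2, B1–B3, B2–B4, B2–B5

Every bag has size at most 4, so the width is 4 − 1 = 3 and tw(G) ≤ 3. On the other hand G contains the 4-clique {1, 3, 6, 8}. A clique must lie in a single bag of any decomposition, so no decomposition can have width below 3. Therefore the treewidth is 3.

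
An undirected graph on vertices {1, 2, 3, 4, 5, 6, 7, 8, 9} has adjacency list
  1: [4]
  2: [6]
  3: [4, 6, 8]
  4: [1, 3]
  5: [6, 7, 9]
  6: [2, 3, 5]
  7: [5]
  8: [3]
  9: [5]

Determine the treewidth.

A width-1 tree decomposition is:
Bags: B1 = {2, 6}  B2 = {3, 6}  B3 = {5, 6}  B4 = {3, 4}  B5 = {3, 8}  B6 = {1, 4}  B7 = {5, 9}  B8 = {5, 7}
Tree: B1–B2, B1–B3, B2–B4, B2–B5, B4–B6, B3–B7, B3–B8
The largest bag has 2 vertices, giving width 1; this decomposition certifies tw(G) ≤ 1. Any graph with an edge has treewidth ≥ 1, and G has the edge 6–2. The upper and lower bounds meet at 1, so that is the treewidth.

1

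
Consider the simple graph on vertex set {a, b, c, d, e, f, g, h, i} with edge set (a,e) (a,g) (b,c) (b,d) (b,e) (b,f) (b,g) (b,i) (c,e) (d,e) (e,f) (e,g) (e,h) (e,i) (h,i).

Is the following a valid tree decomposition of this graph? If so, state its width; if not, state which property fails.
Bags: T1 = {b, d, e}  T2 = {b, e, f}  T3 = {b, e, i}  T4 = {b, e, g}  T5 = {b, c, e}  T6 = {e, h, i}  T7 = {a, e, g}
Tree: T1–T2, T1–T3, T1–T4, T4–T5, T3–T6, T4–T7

Yes; width 2.

Every vertex of G appears in some bag (union = {a, b, c, d, e, f, g, h, i}); every edge is covered by a bag; and for each vertex v the set of bags containing v is connected in the bag tree. The decomposition is therefore valid. The largest bag has 3 vertices, so the width is 2.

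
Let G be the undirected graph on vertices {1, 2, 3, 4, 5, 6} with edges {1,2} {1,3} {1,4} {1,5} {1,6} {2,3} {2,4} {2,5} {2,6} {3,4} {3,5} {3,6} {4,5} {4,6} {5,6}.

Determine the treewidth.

5

A width-5 tree decomposition is:
Bags: B1 = {1, 2, 3, 4, 5, 6}
Tree: (single bag)
With just one bag of size 6, the width is 6 − 1 = 5, so tw(G) ≤ 5. On the other hand G contains the 6-clique {1, 2, 3, 4, 5, 6}. A clique must lie in a single bag of any decomposition, so no decomposition can have width below 5. Combining the bounds, tw(G) = 5.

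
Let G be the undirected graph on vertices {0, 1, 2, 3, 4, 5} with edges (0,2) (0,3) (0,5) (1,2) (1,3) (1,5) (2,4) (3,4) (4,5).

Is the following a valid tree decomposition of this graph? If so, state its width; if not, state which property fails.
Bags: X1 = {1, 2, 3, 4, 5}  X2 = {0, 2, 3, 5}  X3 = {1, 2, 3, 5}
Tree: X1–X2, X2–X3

A tree decomposition must satisfy three properties: every vertex lies in some bag; for every edge, both endpoints lie together in some bag; and for every vertex, the bags containing it form a connected subtree. Here bags containing vertex 1 are not connected in the tree, so the decomposition is invalid.

No — bags containing vertex 1 are not connected in the tree.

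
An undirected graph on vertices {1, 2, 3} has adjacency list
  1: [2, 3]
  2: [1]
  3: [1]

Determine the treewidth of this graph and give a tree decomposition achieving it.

The largest bag has 2 vertices, giving width 1; this decomposition certifies tw(G) ≤ 1. Any graph with an edge has treewidth ≥ 1, and G has the edge 3–1. Hence tw(G) = 1 exactly.

Treewidth 1.
Bags: B1 = {1, 3}  B2 = {1, 2}
Tree: B1–B2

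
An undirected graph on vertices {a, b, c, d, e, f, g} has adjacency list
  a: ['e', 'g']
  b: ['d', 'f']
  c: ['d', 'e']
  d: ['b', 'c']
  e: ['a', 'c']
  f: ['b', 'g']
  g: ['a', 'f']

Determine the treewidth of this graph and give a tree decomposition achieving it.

The largest bag has 3 vertices, giving width 2; this decomposition certifies tw(G) ≤ 2. The edges b–f–g–a–e–c–d–b form a cycle, so G is not a tree and its treewidth is at least 2. Combining the bounds, tw(G) = 2.

Treewidth 2.
Bags: B1 = {b, f, g}  B2 = {a, b, g}  B3 = {a, b, e}  B4 = {b, c, e}  B5 = {b, c, d}
Tree: B1–B2, B2–B3, B3–B4, B4–B5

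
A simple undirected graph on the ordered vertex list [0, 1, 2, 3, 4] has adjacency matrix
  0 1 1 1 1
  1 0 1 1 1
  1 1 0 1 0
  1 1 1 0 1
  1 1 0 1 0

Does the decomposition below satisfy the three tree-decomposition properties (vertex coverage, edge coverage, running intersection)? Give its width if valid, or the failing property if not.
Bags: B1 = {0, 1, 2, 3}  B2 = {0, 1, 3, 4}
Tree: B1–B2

Checking the three conditions: (i) the bags cover all of {0, 1, 2, 3, 4}; (ii) for each edge, some bag contains both endpoints; (iii) the bags containing any fixed vertex form a subtree. All hold, so the decomposition is valid with width 4 − 1 = 3.

Yes; width 3.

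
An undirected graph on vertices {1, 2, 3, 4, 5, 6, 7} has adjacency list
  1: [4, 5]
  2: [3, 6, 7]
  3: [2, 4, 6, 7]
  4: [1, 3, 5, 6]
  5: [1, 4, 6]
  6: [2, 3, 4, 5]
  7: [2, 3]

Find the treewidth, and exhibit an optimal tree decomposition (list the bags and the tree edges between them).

The largest bag has 3 vertices, giving width 2; this decomposition certifies tw(G) ≤ 2. Conversely, {1, 4, 5} is a clique of size 3, and the vertices of any clique must share a bag in every tree decomposition; so some bag has ≥ 3 vertices and tw(G) ≥ 2. The upper and lower bounds meet at 2, so that is the treewidth.

Treewidth 2.
Bags: B1 = {2, 3, 6}  B2 = {3, 4, 6}  B3 = {2, 3, 7}  B4 = {4, 5, 6}  B5 = {1, 4, 5}
Tree: B1–B2, B1–B3, B2–B4, B4–B5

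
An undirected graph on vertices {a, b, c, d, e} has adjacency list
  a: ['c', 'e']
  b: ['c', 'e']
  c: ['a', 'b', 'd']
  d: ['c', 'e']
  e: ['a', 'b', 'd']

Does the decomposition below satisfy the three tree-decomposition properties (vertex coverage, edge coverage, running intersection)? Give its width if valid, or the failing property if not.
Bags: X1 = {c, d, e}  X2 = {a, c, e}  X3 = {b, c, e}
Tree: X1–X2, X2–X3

Yes; width 2.

Checking the three conditions: (i) the bags cover all of {a, b, c, d, e}; (ii) for each edge, some bag contains both endpoints; (iii) the bags containing any fixed vertex form a subtree. All hold, so the decomposition is valid with width 3 − 1 = 2.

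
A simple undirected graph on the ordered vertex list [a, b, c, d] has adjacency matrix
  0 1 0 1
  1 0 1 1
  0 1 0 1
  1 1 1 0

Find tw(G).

2

A width-2 tree decomposition is:
Bags: B1 = {a, b, d}  B2 = {b, c, d}
Tree: B1–B2
Each bag holds 3 vertices, so the decomposition has width 2, which upper-bounds the treewidth. For the lower bound, the 3 vertices {b, c, d} are pairwise adjacent, and any tree decomposition puts a clique entirely inside one bag — forcing width ≥ 2. The upper and lower bounds meet at 2, so that is the treewidth.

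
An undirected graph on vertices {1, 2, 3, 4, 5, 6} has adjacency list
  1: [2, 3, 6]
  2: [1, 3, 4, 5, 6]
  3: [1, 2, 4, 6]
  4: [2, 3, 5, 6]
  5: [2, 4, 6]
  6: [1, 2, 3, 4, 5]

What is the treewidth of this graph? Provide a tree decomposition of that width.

Treewidth 3.
One such decomposition:
Bags: B1 = {2, 3, 4, 6}  B2 = {2, 4, 5, 6}  B3 = {1, 2, 3, 6}
Tree: B1–B2, B1–B3

Each bag holds 4 vertices, so the decomposition has width 3, which upper-bounds the treewidth. On the other hand G contains the 4-clique {1, 2, 3, 6}. A clique must lie in a single bag of any decomposition, so no decomposition can have width below 3. Combining the bounds, tw(G) = 3.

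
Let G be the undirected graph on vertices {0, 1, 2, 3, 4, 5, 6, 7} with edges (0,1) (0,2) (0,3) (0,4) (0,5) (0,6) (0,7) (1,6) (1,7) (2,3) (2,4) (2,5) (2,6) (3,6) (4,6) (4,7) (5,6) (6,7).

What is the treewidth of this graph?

3

A width-3 tree decomposition is:
Bags: B1 = {0, 2, 4, 6}  B2 = {0, 4, 6, 7}  B3 = {0, 2, 5, 6}  B4 = {0, 1, 6, 7}  B5 = {0, 2, 3, 6}
Tree: B1–B2, B1–B3, B2–B4, B3–B5
Each bag holds 4 vertices, so the decomposition has width 3, which upper-bounds the treewidth. For the lower bound, the 4 vertices {0, 1, 6, 7} are pairwise adjacent, and any tree decomposition puts a clique entirely inside one bag — forcing width ≥ 3. The upper and lower bounds meet at 3, so that is the treewidth.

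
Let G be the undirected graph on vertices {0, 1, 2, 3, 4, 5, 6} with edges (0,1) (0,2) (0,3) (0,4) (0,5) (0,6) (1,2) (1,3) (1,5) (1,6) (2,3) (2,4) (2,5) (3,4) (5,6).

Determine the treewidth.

A width-3 tree decomposition is:
Bags: B1 = {0, 1, 2, 5}  B2 = {0, 1, 5, 6}  B3 = {0, 1, 2, 3}  B4 = {0, 2, 3, 4}
Tree: B1–B2, B1–B3, B3–B4
Each bag holds 4 vertices, so the decomposition has width 3, which upper-bounds the treewidth. On the other hand G contains the 4-clique {0, 1, 2, 3}. A clique must lie in a single bag of any decomposition, so no decomposition can have width below 3. Therefore the treewidth is 3.

3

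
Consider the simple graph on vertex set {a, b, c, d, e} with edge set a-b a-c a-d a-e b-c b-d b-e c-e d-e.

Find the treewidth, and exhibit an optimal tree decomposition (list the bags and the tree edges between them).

The largest bag has 4 vertices, giving width 3; this decomposition certifies tw(G) ≤ 3. On the other hand G contains the 4-clique {a, b, d, e}. A clique must lie in a single bag of any decomposition, so no decomposition can have width below 3. Hence tw(G) = 3 exactly.

Treewidth 3.
One optimal decomposition is:
Bags: B1 = {a, b, c, e}  B2 = {a, b, d, e}
Tree: B1–B2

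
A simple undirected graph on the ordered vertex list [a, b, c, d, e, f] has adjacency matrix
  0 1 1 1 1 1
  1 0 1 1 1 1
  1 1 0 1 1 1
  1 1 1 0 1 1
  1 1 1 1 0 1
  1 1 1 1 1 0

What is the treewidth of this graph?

A width-5 tree decomposition is:
Bags: B1 = {a, b, c, d, e, f}
Tree: (single bag)
With just one bag of size 6, the width is 6 − 1 = 5, so tw(G) ≤ 5. On the other hand G contains the 6-clique {a, b, c, d, e, f}. A clique must lie in a single bag of any decomposition, so no decomposition can have width below 5. The upper and lower bounds meet at 5, so that is the treewidth.

5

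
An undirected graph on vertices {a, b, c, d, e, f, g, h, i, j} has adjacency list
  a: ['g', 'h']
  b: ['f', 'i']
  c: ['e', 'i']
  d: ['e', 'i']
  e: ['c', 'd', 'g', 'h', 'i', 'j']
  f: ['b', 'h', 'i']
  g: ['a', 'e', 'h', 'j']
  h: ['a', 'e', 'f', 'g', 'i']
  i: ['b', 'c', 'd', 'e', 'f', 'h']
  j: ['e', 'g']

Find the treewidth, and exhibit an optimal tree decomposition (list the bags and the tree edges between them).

Treewidth 2.
One optimal decomposition is:
Bags: B1 = {e, h, i}  B2 = {d, e, i}  B3 = {c, e, i}  B4 = {f, h, i}  B5 = {e, g, h}  B6 = {a, g, h}  B7 = {b, f, i}  B8 = {e, g, j}
Tree: B1–B2, B1–B3, B1–B4, B1–B5, B5–B6, B4–B7, B5–B8

The largest bag has 3 vertices, giving width 2; this decomposition certifies tw(G) ≤ 2. For the lower bound, the 3 vertices {e, g, j} are pairwise adjacent, and any tree decomposition puts a clique entirely inside one bag — forcing width ≥ 2. Therefore the treewidth is 2.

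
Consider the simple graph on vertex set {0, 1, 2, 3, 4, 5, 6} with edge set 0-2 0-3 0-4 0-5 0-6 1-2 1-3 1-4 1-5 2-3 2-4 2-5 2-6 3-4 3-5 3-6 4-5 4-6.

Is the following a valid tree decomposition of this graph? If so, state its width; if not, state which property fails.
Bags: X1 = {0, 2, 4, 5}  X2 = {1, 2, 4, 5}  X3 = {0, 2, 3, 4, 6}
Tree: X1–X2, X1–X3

No — edge (3,5) lies in no bag.

A tree decomposition must satisfy three properties: every vertex lies in some bag; for every edge, both endpoints lie together in some bag; and for every vertex, the bags containing it form a connected subtree. Here edge (3,5) lies in no bag, so the decomposition is invalid.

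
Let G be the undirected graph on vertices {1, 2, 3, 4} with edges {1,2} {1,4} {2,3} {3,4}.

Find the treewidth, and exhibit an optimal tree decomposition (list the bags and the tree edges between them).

Treewidth 2.
Bags: B1 = {1, 2, 4}  B2 = {2, 3, 4}
Tree: B1–B2

Each bag holds 3 vertices, so the decomposition has width 2, which upper-bounds the treewidth. For the lower bound, G contains the cycle 2–1–4–3–2, so G is not a forest; only forests have treewidth ≤ 1, hence tw(G) ≥ 2. The upper and lower bounds meet at 2, so that is the treewidth.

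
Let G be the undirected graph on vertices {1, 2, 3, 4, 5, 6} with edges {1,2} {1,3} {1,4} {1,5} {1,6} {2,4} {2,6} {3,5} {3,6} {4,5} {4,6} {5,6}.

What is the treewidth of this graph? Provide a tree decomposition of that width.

The largest bag has 4 vertices, giving width 3; this decomposition certifies tw(G) ≤ 3. Conversely, {1, 3, 5, 6} is a clique of size 4, and the vertices of any clique must share a bag in every tree decomposition; so some bag has ≥ 4 vertices and tw(G) ≥ 3. The upper and lower bounds meet at 3, so that is the treewidth.

Treewidth 3.
One such decomposition:
Bags: B1 = {1, 4, 5, 6}  B2 = {1, 3, 5, 6}  B3 = {1, 2, 4, 6}
Tree: B1–B2, B1–B3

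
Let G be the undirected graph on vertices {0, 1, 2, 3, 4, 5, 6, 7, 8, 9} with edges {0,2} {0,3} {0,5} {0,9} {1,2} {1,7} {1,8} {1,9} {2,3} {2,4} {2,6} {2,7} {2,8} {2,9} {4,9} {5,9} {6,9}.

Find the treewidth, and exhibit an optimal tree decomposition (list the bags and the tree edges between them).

Treewidth 2.
One optimal decomposition is:
Bags: B1 = {0, 5, 9}  B2 = {0, 2, 9}  B3 = {1, 2, 9}  B4 = {0, 2, 3}  B5 = {2, 6, 9}  B6 = {1, 2, 8}  B7 = {1, 2, 7}  B8 = {2, 4, 9}
Tree: B1–B2, B2–B3, B2–B4, B3–B5, B3–B6, B6–B7, B2–B8

Every bag has size at most 3, so the width is 3 − 1 = 2 and tw(G) ≤ 2. On the other hand G contains the 3-clique {1, 2, 8}. A clique must lie in a single bag of any decomposition, so no decomposition can have width below 2. Hence tw(G) = 2 exactly.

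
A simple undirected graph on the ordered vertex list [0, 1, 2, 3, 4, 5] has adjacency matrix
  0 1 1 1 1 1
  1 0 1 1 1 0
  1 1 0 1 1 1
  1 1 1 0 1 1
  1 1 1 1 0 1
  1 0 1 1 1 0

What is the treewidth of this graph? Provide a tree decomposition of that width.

The largest bag has 5 vertices, giving width 4; this decomposition certifies tw(G) ≤ 4. Conversely, {0, 1, 2, 3, 4} is a clique of size 5, and the vertices of any clique must share a bag in every tree decomposition; so some bag has ≥ 5 vertices and tw(G) ≥ 4. The upper and lower bounds meet at 4, so that is the treewidth.

Treewidth 4.
One such decomposition:
Bags: B1 = {0, 2, 3, 4, 5}  B2 = {0, 1, 2, 3, 4}
Tree: B1–B2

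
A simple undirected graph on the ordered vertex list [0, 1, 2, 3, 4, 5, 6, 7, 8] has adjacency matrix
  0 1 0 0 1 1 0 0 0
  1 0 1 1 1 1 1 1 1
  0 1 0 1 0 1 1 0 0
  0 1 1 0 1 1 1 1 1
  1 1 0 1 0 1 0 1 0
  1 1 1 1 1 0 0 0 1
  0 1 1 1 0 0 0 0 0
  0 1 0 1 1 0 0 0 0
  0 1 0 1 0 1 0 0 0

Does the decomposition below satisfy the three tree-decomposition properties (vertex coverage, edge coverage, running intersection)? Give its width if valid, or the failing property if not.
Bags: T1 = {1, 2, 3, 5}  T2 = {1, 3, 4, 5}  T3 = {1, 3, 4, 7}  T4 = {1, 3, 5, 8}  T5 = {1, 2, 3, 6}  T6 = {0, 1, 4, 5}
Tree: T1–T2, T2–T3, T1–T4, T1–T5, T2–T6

Vertex coverage: the bags together contain {0, 1, 2, 3, 4, 5, 6, 7, 8}, the full vertex set. Edge coverage: each edge of G has both endpoints in at least one bag. Running intersection: for every vertex, the bags containing it form a connected subtree. All three properties hold, so this is a valid tree decomposition of width max|bag| − 1 = 3, and hence tw(G) ≤ 3.

Yes; width 3.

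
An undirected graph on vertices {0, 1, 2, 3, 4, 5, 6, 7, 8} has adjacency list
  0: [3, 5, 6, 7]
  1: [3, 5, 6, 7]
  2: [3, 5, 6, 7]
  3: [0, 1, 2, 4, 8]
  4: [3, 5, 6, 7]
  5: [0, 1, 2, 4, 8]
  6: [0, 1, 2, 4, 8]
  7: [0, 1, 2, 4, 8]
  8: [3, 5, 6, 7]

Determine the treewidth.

A width-4 tree decomposition is:
Bags: B1 = {3, 5, 6, 7, 8}  B2 = {1, 3, 5, 6, 7}  B3 = {2, 3, 5, 6, 7}  B4 = {0, 3, 5, 6, 7}  B5 = {3, 4, 5, 6, 7}
Tree: B1–B2, B2–B3, B3–B4, B4–B5
The largest bag has 5 vertices, giving width 4; this decomposition certifies tw(G) ≤ 4. For the lower bound: the 5 vertex sets {6,8}, {1,7}, {2,3}, {5}, {0} are disjoint, each induces a connected subgraph, and every pair is joined by at least one edge of G. Contracting each set to a single vertex therefore yields K_{5} as a minor, and since treewidth is minor-monotone, tw(G) ≥ tw(K_{5}) = 4. Hence tw(G) = 4 exactly.

4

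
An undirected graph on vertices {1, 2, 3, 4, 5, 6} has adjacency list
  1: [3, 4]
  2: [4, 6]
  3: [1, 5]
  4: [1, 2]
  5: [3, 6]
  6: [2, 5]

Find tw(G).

A width-2 tree decomposition is:
Bags: B1 = {1, 3, 4}  B2 = {2, 3, 4}  B3 = {2, 3, 6}  B4 = {3, 5, 6}
Tree: B1–B2, B2–B3, B3–B4
Each bag holds 3 vertices, so the decomposition has width 2, which upper-bounds the treewidth. Since 3–1–4–2–6–5–3 is a cycle in G, G is not acyclic. Forests are exactly the graphs of treewidth ≤ 1, so tw(G) ≥ 2. Combining the bounds, tw(G) = 2.

2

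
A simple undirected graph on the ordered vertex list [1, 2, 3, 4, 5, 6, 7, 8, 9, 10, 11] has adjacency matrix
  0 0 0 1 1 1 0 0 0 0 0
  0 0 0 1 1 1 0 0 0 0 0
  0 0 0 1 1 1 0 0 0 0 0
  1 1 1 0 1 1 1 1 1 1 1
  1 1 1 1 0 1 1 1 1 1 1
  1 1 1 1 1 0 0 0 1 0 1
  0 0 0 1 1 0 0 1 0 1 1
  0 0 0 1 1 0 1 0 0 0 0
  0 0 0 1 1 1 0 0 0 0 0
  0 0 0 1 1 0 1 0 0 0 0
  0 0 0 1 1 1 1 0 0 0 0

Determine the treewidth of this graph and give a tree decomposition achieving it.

The largest bag has 4 vertices, giving width 3; this decomposition certifies tw(G) ≤ 3. Conversely, {4, 5, 7, 8} is a clique of size 4, and the vertices of any clique must share a bag in every tree decomposition; so some bag has ≥ 4 vertices and tw(G) ≥ 3. Therefore the treewidth is 3.

Treewidth 3.
One optimal decomposition is:
Bags: B1 = {4, 5, 6, 11}  B2 = {2, 4, 5, 6}  B3 = {4, 5, 7, 11}  B4 = {1, 4, 5, 6}  B5 = {3, 4, 5, 6}  B6 = {4, 5, 6, 9}  B7 = {4, 5, 7, 10}  B8 = {4, 5, 7, 8}
Tree: B1–B2, B1–B3, B1–B4, B2–B5, B2–B6, B3–B7, B7–B8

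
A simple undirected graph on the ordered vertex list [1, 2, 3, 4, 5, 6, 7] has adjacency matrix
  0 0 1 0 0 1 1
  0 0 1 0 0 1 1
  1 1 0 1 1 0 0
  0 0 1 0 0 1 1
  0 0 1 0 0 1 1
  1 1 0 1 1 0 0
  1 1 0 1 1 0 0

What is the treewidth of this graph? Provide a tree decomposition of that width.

Each bag holds 4 vertices, so the decomposition has width 3, which upper-bounds the treewidth. For the lower bound: the 4 vertex sets {2,6}, {3,4}, {7}, {5} are disjoint, each induces a connected subgraph, and every pair is joined by at least one edge of G. Contracting each set to a single vertex therefore yields K_{4} as a minor, and since treewidth is minor-monotone, tw(G) ≥ tw(K_{4}) = 3. Therefore the treewidth is 3.

Treewidth 3.
One optimal decomposition is:
Bags: B1 = {2, 3, 6, 7}  B2 = {3, 4, 6, 7}  B3 = {3, 5, 6, 7}  B4 = {1, 3, 6, 7}
Tree: B1–B2, B2–B3, B3–B4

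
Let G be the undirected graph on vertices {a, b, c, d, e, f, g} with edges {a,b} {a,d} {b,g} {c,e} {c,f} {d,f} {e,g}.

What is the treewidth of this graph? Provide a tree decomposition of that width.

Each bag holds 3 vertices, so the decomposition has width 2, which upper-bounds the treewidth. Since g–e–c–f–d–a–b–g is a cycle in G, G is not acyclic. Forests are exactly the graphs of treewidth ≤ 1, so tw(G) ≥ 2. The upper and lower bounds meet at 2, so that is the treewidth.

Treewidth 2.
One such decomposition:
Bags: B1 = {c, e, g}  B2 = {c, f, g}  B3 = {d, f, g}  B4 = {a, d, g}  B5 = {a, b, g}
Tree: B1–B2, B2–B3, B3–B4, B4–B5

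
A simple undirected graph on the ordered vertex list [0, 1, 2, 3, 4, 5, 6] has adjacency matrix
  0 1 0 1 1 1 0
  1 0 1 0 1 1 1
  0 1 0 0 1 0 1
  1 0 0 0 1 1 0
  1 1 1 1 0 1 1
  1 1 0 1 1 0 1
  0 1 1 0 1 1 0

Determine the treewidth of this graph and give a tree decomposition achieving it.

The largest bag has 4 vertices, giving width 3; this decomposition certifies tw(G) ≤ 3. Conversely, {1, 2, 4, 6} is a clique of size 4, and the vertices of any clique must share a bag in every tree decomposition; so some bag has ≥ 4 vertices and tw(G) ≥ 3. Hence tw(G) = 3 exactly.

Treewidth 3.
One optimal decomposition is:
Bags: B1 = {1, 4, 5, 6}  B2 = {1, 2, 4, 6}  B3 = {0, 1, 4, 5}  B4 = {0, 3, 4, 5}
Tree: B1–B2, B1–B3, B3–B4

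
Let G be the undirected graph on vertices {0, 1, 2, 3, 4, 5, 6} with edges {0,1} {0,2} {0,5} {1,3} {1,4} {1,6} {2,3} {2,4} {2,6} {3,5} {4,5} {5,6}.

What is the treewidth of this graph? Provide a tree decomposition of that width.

The largest bag has 4 vertices, giving width 3; this decomposition certifies tw(G) ≤ 3. For the lower bound: the 4 vertex sets {2,3}, {5,6}, {1}, {0} are disjoint, each induces a connected subgraph, and every pair is joined by at least one edge of G. Contracting each set to a single vertex therefore yields K_{4} as a minor, and since treewidth is minor-monotone, tw(G) ≥ tw(K_{4}) = 3. Hence tw(G) = 3 exactly.

Treewidth 3.
One such decomposition:
Bags: B1 = {1, 2, 3, 5}  B2 = {1, 2, 5, 6}  B3 = {0, 1, 2, 5}  B4 = {1, 2, 4, 5}
Tree: B1–B2, B2–B3, B3–B4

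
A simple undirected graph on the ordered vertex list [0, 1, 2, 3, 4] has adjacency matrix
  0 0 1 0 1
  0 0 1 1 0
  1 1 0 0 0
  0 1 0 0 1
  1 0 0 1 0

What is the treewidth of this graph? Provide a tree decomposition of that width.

Each bag holds 3 vertices, so the decomposition has width 2, which upper-bounds the treewidth. The edges 1–3–4–0–2–1 form a cycle, so G is not a tree and its treewidth is at least 2. Hence tw(G) = 2 exactly.

Treewidth 2.
One such decomposition:
Bags: B1 = {1, 3, 4}  B2 = {0, 1, 4}  B3 = {0, 1, 2}
Tree: B1–B2, B2–B3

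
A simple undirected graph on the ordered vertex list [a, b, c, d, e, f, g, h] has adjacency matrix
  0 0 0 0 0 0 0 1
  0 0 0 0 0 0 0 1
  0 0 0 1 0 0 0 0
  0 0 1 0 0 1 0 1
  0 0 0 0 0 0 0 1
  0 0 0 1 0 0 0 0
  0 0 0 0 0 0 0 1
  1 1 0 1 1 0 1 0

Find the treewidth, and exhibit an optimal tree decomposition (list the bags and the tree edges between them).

Every bag has size at most 2, so the width is 2 − 1 = 1 and tw(G) ≤ 1. Since G has at least one edge (e.g. h–b), it is not an edgeless graph, so tw(G) ≥ 1. Therefore the treewidth is 1.

Treewidth 1.
One such decomposition:
Bags: B1 = {b, h}  B2 = {g, h}  B3 = {d, h}  B4 = {c, d}  B5 = {d, f}  B6 = {a, h}  B7 = {e, h}
Tree: B1–B2, B2–B3, B3–B4, B3–B5, B2–B6, B2–B7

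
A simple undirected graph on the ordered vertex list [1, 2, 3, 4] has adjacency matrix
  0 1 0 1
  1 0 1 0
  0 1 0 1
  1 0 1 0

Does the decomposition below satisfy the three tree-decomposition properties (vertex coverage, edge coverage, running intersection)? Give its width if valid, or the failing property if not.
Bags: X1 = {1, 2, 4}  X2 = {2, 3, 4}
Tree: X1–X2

Checking the three conditions: (i) the bags cover all of {1, 2, 3, 4}; (ii) for each edge, some bag contains both endpoints; (iii) the bags containing any fixed vertex form a subtree. All hold, so the decomposition is valid with width 3 − 1 = 2.

Yes; width 2.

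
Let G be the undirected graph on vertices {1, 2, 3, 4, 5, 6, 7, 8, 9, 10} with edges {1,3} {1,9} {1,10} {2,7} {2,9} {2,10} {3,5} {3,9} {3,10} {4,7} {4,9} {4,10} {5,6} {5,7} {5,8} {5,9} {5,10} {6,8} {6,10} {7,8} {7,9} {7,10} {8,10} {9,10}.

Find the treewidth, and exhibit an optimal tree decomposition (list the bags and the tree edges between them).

Every bag has size at most 4, so the width is 4 − 1 = 3 and tw(G) ≤ 3. On the other hand G contains the 4-clique {5, 6, 8, 10}. A clique must lie in a single bag of any decomposition, so no decomposition can have width below 3. Hence tw(G) = 3 exactly.

Treewidth 3.
One optimal decomposition is:
Bags: B1 = {5, 7, 8, 10}  B2 = {5, 6, 8, 10}  B3 = {5, 7, 9, 10}  B4 = {3, 5, 9, 10}  B5 = {4, 7, 9, 10}  B6 = {2, 7, 9, 10}  B7 = {1, 3, 9, 10}
Tree: B1–B2, B1–B3, B3–B4, B3–B5, B5–B6, B4–B7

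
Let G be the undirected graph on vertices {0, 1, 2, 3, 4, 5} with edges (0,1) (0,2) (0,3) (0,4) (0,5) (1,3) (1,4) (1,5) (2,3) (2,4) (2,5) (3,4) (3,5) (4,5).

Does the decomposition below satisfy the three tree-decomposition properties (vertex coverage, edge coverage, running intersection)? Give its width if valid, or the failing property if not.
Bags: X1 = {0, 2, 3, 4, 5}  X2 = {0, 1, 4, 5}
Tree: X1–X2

A tree decomposition must satisfy three properties: every vertex lies in some bag; for every edge, both endpoints lie together in some bag; and for every vertex, the bags containing it form a connected subtree. Here edge (3,1) lies in no bag, so the decomposition is invalid.

No — edge (3,1) lies in no bag.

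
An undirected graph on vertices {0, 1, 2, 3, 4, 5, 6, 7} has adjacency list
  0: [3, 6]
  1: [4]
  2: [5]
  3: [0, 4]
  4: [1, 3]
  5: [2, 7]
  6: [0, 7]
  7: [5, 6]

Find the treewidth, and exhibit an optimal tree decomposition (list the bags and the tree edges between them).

The largest bag has 2 vertices, giving width 1; this decomposition certifies tw(G) ≤ 1. Since G has at least one edge (e.g. 2–5), it is not an edgeless graph, so tw(G) ≥ 1. Therefore the treewidth is 1.

Treewidth 1.
Bags: B1 = {2, 5}  B2 = {5, 7}  B3 = {6, 7}  B4 = {0, 6}  B5 = {0, 3}  B6 = {3, 4}  B7 = {1, 4}
Tree: B1–B2, B2–B3, B3–B4, B4–B5, B5–B6, B6–B7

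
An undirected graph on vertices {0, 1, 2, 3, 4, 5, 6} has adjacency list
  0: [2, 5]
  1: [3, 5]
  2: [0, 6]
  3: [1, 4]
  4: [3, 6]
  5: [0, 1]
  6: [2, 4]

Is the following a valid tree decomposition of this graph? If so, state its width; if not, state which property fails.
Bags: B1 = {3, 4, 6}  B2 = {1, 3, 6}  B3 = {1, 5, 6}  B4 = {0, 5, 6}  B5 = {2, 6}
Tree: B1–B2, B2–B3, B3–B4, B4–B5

No — edge (0,2) lies in no bag.

A tree decomposition must satisfy three properties: every vertex lies in some bag; for every edge, both endpoints lie together in some bag; and for every vertex, the bags containing it form a connected subtree. Here edge (0,2) lies in no bag, so the decomposition is invalid.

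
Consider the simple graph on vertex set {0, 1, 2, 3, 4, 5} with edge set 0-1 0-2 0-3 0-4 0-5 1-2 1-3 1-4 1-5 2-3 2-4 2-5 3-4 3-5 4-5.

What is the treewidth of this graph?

5

A width-5 tree decomposition is:
Bags: B1 = {0, 1, 2, 3, 4, 5}
Tree: (single bag)
With just one bag of size 6, the width is 6 − 1 = 5, so tw(G) ≤ 5. For the lower bound, the 6 vertices {0, 1, 2, 3, 4, 5} are pairwise adjacent, and any tree decomposition puts a clique entirely inside one bag — forcing width ≥ 5. Combining the bounds, tw(G) = 5.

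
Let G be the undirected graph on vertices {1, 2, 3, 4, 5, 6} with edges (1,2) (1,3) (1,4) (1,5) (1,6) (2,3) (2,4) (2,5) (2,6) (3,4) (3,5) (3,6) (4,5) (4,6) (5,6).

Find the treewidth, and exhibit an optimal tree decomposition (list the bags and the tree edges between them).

Treewidth 5.
One optimal decomposition is:
Bags: B1 = {1, 2, 3, 4, 5, 6}
Tree: (single bag)

A single bag containing all 6 vertices is trivially a valid decomposition of width 5. Conversely, {1, 2, 3, 4, 5, 6} is a clique of size 6, and the vertices of any clique must share a bag in every tree decomposition; so some bag has ≥ 6 vertices and tw(G) ≥ 5. Therefore the treewidth is 5.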